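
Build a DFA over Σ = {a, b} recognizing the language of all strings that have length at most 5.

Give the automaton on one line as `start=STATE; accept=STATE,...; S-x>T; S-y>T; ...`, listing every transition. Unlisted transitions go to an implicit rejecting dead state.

Count input length up to 6: every symbol moves from q0 toward q6, which means 'more than 5' and absorbs. Accept from {q0, q1, q2, q3, q4, q5}.
A 7-state machine:
        a   b  
>* q0   q1  q1 
 * q1   q2  q2 
 * q2   q3  q3 
 * q3   q4  q4 
 * q4   q5  q5 
 * q5   q6  q6 
   q6   q6  q6 
(> = start, * = accepting)

start=q0; accept=q0,q1,q2,q3,q4,q5; q0-a>q1; q0-b>q1; q1-a>q2; q1-b>q2; q2-a>q3; q2-b>q3; q3-a>q4; q3-b>q4; q4-a>q5; q4-b>q5; q5-a>q6; q5-b>q6; q6-a>q6; q6-b>q6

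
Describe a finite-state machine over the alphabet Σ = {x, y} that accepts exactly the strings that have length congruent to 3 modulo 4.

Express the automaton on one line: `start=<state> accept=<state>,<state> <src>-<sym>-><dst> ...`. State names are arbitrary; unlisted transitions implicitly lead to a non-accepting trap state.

Only the length mod 4 matters, so use a 4-cycle: from any state, every input symbol moves to the next state, wrapping D back to A. Mark D accepting.
A 4-state machine:
       x  y 
>  A   B  B 
   B   C  C 
   C   D  D 
 * D   A  A 
(> = start, * = accepting)

start=A accept=D A-x->B A-y->B B-x->C B-y->C C-x->D C-y->D D-x->A D-y->A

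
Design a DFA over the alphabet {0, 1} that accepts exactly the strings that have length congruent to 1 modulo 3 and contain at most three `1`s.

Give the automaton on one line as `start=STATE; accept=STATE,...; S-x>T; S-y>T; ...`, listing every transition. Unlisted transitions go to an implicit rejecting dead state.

Build one automaton per condition and run them in lockstep. The first has 3 states tracking the input length modulo 3; the second has 5 states tracking the count of `1`s, saturating at 4. A product state is a pair (one from each), accepting exactly when both do.
With 15 states:
          0    1  
>  q0     q1   q2 
 * q1     q3   q4 
 * q2     q4   q5 
   q3     q0   q6 
   q4     q6   q7 
   q5     q7   q8 
   q6     q2   q9 
   q7     q9  q10 
   q8    q10  q11 
 * q9     q5  q12 
 * q10   q12  q13 
   q11   q13  q13 
   q12    q8  q14 
   q13   q14  q14 
   q14   q11  q11 
(> = start, * = accepting)

start=q0; accept=q1,q2,q9,q10; q0-0>q1; q0-1>q2; q1-0>q3; q1-1>q4; q2-0>q4; q2-1>q5; q3-0>q0; q3-1>q6; q4-0>q6; q4-1>q7; q5-0>q7; q5-1>q8; q6-0>q2; q6-1>q9; q7-0>q9; q7-1>q10; q8-0>q10; q8-1>q11; q9-0>q5; q9-1>q12; q10-0>q12; q10-1>q13; q11-0>q13; q11-1>q13; q12-0>q8; q12-1>q14; q13-0>q14; q13-1>q14; q14-0>q11; q14-1>q11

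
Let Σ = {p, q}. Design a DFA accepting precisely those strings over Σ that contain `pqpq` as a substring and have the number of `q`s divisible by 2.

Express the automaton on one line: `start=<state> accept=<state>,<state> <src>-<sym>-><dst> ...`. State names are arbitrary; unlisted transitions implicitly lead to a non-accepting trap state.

Build one automaton per condition and run them in lockstep. The first has 5 states tracking whether and how much of `pqpq` has been seen; the second has 2 states tracking the count of `q`s modulo 2. A product state is a pair (one from each), accepting exactly when both do.
With 10 states:
        p   q  
>  s0   s1  s2 
   s1   s1  s3 
   s2   s4  s0 
   s3   s5  s0 
   s4   s4  s6 
   s5   s4  s7 
   s6   s8  s2 
 * s7   s7  s9 
   s8   s1  s9 
   s9   s9  s7 
(> = start, * = accepting)

start=s0 accept=s7 s0-p->s1 s0-q->s2 s1-p->s1 s1-q->s3 s2-p->s4 s2-q->s0 s3-p->s5 s3-q->s0 s4-p->s4 s4-q->s6 s5-p->s4 s5-q->s7 s6-p->s8 s6-q->s2 s7-p->s7 s7-q->s9 s8-p->s1 s8-q->s9 s9-p->s9 s9-q->s7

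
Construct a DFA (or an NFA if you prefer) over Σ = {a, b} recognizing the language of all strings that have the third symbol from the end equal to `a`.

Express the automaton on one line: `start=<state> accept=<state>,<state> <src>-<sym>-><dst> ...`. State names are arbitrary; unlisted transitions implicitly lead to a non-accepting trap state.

start=q0 accept=q7,q8,q9,q10 q0-a->q1 q0-b->q2 q1-a->q3 q1-b->q4 q2-a->q5 q2-b->q6 q3-a->q7 q3-b->q8 q4-a->q9 q4-b->q10 q5-a->q11 q5-b->q12 q6-a->q13 q6-b->q14 q7-a->q7 q7-b->q8 q8-a->q9 q8-b->q10 q9-a->q11 q9-b->q12 q10-a->q13 q10-b->q14 q11-a->q7 q11-b->q8 q12-a->q9 q12-b->q10 q13-a->q11 q13-b->q12 q14-a->q13 q14-b->q14

Because acceptance depends on a position counted from the end, the machine has to buffer the most recent 3 symbols. Make each state the string of the last up-to-3 symbols read; on input `x` shift the window left and append `x`. Accept when the buffered window has length 3 and begins with `a`.
With 15 states:
          a    b  
>  q0     q1   q2 
   q1     q3   q4 
   q2     q5   q6 
   q3     q7   q8 
   q4     q9  q10 
   q5    q11  q12 
   q6    q13  q14 
 * q7     q7   q8 
 * q8     q9  q10 
 * q9    q11  q12 
 * q10   q13  q14 
   q11    q7   q8 
   q12    q9  q10 
   q13   q11  q12 
   q14   q13  q14 
(> = start, * = accepting)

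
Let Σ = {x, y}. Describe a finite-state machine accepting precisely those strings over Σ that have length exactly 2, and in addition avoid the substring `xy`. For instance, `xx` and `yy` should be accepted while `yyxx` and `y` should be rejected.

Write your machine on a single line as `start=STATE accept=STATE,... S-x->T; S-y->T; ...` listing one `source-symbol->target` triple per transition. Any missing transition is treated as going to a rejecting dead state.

start=A; accept=D,F; A-x->B; A-y->C; B-x->D; B-y->E; C-x->D; C-y->F; D-x->G; D-y->H; E-x->H; E-y->H; F-x->G; F-y->I; G-x->G; G-y->H; H-x->H; H-y->H; I-x->G; I-y->I

Build one automaton per condition and run them in lockstep. The first has 4 states tracking the input length, saturating at 3; the second has 3 states tracking partial matches of the forbidden pattern `xy`. A product state is a pair (one from each), accepting exactly when both do.
A 9-state machine:
       x  y 
>  A   B  C 
   B   D  E 
   C   D  F 
 * D   G  H 
   E   H  H 
 * F   G  I 
   G   G  H 
   H   H  H 
   I   G  I 
(> = start, * = accepting)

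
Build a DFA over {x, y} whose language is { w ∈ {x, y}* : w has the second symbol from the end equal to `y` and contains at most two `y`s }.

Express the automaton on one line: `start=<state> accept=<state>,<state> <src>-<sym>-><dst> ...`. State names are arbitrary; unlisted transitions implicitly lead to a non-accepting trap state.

Handle the two conditions separately and then intersect. The first has 7 states tracking the last 2 symbols read; the second has 4 states tracking the count of `y`s, saturating at 3. A product state is a pair (one from each), accepting exactly when both do. Equivalent product states are then merged.
An 8-state machine:
        x   y  
>  s0   s0  s1 
   s1   s2  s3 
 * s2   s4  s5 
 * s3   s6  s7 
   s4   s4  s5 
   s5   s6  s7 
 * s6   s7  s7 
   s7   s7  s7 
(> = start, * = accepting)

start=s0 accept=s2,s3,s6 s0-x->s0 s0-y->s1 s1-x->s2 s1-y->s3 s2-x->s4 s2-y->s5 s3-x->s6 s3-y->s7 s4-x->s4 s4-y->s5 s5-x->s6 s5-y->s7 s6-x->s7 s6-y->s7 s7-x->s7 s7-y->s7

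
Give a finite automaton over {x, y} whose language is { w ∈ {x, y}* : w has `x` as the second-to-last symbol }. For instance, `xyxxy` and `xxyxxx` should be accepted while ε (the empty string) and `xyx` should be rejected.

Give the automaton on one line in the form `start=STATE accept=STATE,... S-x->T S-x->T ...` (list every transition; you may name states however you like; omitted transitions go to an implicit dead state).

start=S0 accept=S3,S4 S0-x->S1 S0-y->S2 S1-x->S3 S1-y->S4 S2-x->S5 S2-y->S6 S3-x->S3 S3-y->S4 S4-x->S5 S4-y->S6 S5-x->S3 S5-y->S4 S6-x->S5 S6-y->S6

Because acceptance depends on a position counted from the end, the machine has to buffer the most recent 2 symbols. Make each state the string of the last up-to-2 symbols read; on input `x` shift the window left and append `x`. Accept when the buffered window has length 2 and begins with `x`.
7 states suffice.
        x   y  
>  S0   S1  S2 
   S1   S3  S4 
   S2   S5  S6 
 * S3   S3  S4 
 * S4   S5  S6 
   S5   S3  S4 
   S6   S5  S6 
(> = start, * = accepting)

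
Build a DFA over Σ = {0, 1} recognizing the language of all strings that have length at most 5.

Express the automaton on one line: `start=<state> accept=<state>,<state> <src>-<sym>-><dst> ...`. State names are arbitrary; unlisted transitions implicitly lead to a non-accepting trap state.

We only need to distinguish lengths 0, 1, …, 5, and '>5'. Chain s0 → s1 → s2 → s3 → s4 → s5 → s6 on every symbol, with s6 looping. Accepting states: {s0, s1, s2, s3, s4, s5}.
        0   1  
>* s0   s1  s1 
 * s1   s2  s2 
 * s2   s3  s3 
 * s3   s4  s4 
 * s4   s5  s5 
 * s5   s6  s6 
   s6   s6  s6 
(> = start, * = accepting)

start=s0 accept=s0,s1,s2,s3,s4,s5 s0-0->s1 s0-1->s1 s1-0->s2 s1-1->s2 s2-0->s3 s2-1->s3 s3-0->s4 s3-1->s4 s4-0->s5 s4-1->s5 s5-0->s6 s5-1->s6 s6-0->s6 s6-1->s6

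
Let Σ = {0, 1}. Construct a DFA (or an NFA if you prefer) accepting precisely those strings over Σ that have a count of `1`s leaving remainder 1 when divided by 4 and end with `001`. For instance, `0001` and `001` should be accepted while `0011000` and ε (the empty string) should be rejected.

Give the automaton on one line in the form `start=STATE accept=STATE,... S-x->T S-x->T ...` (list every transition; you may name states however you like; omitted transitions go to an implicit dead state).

start=q0 accept=q5 q0-0->q1 q0-1->q2 q1-0->q3 q1-1->q2 q2-0->q2 q2-1->q4 q3-0->q3 q3-1->q5 q4-0->q4 q4-1->q6 q5-0->q2 q5-1->q4 q6-0->q6 q6-1->q0

Handle the two conditions separately and then intersect. The first has 4 states tracking the count of `1`s modulo 4; the second has 4 states tracking how much of the suffix `001` has currently been matched. A product state is a pair (one from each), accepting exactly when both do. After merging equivalent states the machine shrinks.
A 7-state machine:
        0   1  
>  q0   q1  q2 
   q1   q3  q2 
   q2   q2  q4 
   q3   q3  q5 
   q4   q4  q6 
 * q5   q2  q4 
   q6   q6  q0 
(> = start, * = accepting)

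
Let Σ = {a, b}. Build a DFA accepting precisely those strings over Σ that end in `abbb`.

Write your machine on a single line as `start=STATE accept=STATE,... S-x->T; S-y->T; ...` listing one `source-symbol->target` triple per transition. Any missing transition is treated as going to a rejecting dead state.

Let each state record the length of the longest suffix of the input read so far that is also a prefix of `abbb`. q1 means the last symbol is `a`; q2 means the last 2 symbols are `ab`; q3 means the last 3 symbols are `abb`; q4 means the last 4 symbols are `abbb`. Accept only at q4, where the string currently ends in `abbb`.
With 5 states:
        a   b  
>  q0   q1  q0 
   q1   q1  q2 
   q2   q1  q3 
   q3   q1  q4 
 * q4   q1  q0 
(> = start, * = accepting)

start=q0; accept=q4; q0-a->q1; q0-b->q0; q1-a->q1; q1-b->q2; q2-a->q1; q2-b->q3; q3-a->q1; q3-b->q4; q4-a->q1; q4-b->q0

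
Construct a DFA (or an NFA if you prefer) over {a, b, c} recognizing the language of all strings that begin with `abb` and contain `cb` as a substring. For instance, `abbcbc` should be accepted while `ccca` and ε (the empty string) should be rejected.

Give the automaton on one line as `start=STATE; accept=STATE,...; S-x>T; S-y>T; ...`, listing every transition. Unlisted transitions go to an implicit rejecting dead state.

start=q0; accept=q8; q0-a>q1; q0-b>q2; q0-c>q3; q1-a>q2; q1-b>q4; q1-c>q3; q2-a>q2; q2-b>q2; q2-c>q3; q3-a>q2; q3-b>q5; q3-c>q3; q4-a>q2; q4-b>q6; q4-c>q3; q5-a>q5; q5-b>q5; q5-c>q5; q6-a>q6; q6-b>q6; q6-c>q7; q7-a>q6; q7-b>q8; q7-c>q7; q8-a>q8; q8-b>q8; q8-c>q8

Build one automaton per condition and run them in lockstep. The first has 5 states tracking whether the input so far still matches the prefix `abb`; the second has 3 states tracking whether and how much of `cb` has been seen. A product state is a pair (one from each), accepting exactly when both do.
With 9 states:
        a   b   c  
>  q0   q1  q2  q3 
   q1   q2  q4  q3 
   q2   q2  q2  q3 
   q3   q2  q5  q3 
   q4   q2  q6  q3 
   q5   q5  q5  q5 
   q6   q6  q6  q7 
   q7   q6  q8  q7 
 * q8   q8  q8  q8 
(> = start, * = accepting)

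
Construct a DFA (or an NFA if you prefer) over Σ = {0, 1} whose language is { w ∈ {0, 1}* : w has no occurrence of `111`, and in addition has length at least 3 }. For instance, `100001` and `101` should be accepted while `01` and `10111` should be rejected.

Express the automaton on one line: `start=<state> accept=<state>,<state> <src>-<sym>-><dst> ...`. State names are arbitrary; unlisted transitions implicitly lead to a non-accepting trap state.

start=s0 accept=s6,s7,s8 s0-0->s1 s0-1->s2 s1-0->s3 s1-1->s4 s2-0->s3 s2-1->s5 s3-0->s6 s3-1->s7 s4-0->s6 s4-1->s8 s5-0->s6 s5-1->s9 s6-0->s6 s6-1->s7 s7-0->s6 s7-1->s8 s8-0->s6 s8-1->s9 s9-0->s9 s9-1->s9

Run two small machines in parallel and take their product. One (4 states) tracks partial matches of the forbidden pattern `111`; the other (5 states) tracks the input length, saturating at 4. Each combined state is a pair, one component from each; accept when both components accept. Minimizing collapses redundant product states.
With 10 states:
        0   1  
>  s0   s1  s2 
   s1   s3  s4 
   s2   s3  s5 
   s3   s6  s7 
   s4   s6  s8 
   s5   s6  s9 
 * s6   s6  s7 
 * s7   s6  s8 
 * s8   s6  s9 
   s9   s9  s9 
(> = start, * = accepting)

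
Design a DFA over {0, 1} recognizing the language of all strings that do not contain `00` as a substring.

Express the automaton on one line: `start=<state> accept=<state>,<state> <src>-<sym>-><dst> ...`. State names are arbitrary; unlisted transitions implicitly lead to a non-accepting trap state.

start=s0 accept=s0,s1 s0-0->s1 s0-1->s0 s1-0->s2 s1-1->s0 s2-0->s2 s2-1->s2

Track partial matches of the forbidden pattern `00`. State s2 is a dead state reached once `00` has occurred; every other state accepts. s0 means no part of `00` is currently matched.
With 3 states:
        0   1  
>* s0   s1  s0 
 * s1   s2  s0 
   s2   s2  s2 
(> = start, * = accepting)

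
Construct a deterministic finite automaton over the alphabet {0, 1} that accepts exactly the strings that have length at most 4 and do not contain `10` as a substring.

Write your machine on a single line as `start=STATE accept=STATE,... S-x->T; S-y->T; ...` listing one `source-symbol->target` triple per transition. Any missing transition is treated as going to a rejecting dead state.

Run two small machines in parallel and take their product. One (6 states) tracks the input length, saturating at 5; the other (3 states) tracks partial matches of the forbidden pattern `10`. Each combined state is a pair, one component from each; accept when both components accept.
15 states suffice.
          0    1  
>* q0     q1   q2 
 * q1     q3   q4 
 * q2     q5   q4 
 * q3     q6   q7 
 * q4     q8   q7 
   q5     q8   q8 
 * q6     q9  q10 
 * q7    q11  q10 
   q8    q11  q11 
 * q9    q12  q13 
 * q10   q14  q13 
   q11   q14  q14 
   q12   q12  q13 
   q13   q14  q13 
   q14   q14  q14 
(> = start, * = accepting)

start=q0; accept=q0,q1,q2,q3,q4,q6,q7,q9,q10; q0-0->q1; q0-1->q2; q1-0->q3; q1-1->q4; q2-0->q5; q2-1->q4; q3-0->q6; q3-1->q7; q4-0->q8; q4-1->q7; q5-0->q8; q5-1->q8; q6-0->q9; q6-1->q10; q7-0->q11; q7-1->q10; q8-0->q11; q8-1->q11; q9-0->q12; q9-1->q13; q10-0->q14; q10-1->q13; q11-0->q14; q11-1->q14; q12-0->q12; q12-1->q13; q13-0->q14; q13-1->q13; q14-0->q14; q14-1->q14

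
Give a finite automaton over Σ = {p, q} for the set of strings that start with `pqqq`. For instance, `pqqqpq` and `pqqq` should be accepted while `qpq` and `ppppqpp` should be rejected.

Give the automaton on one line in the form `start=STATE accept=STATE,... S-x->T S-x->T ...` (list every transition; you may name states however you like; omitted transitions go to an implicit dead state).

Walk along `pqqq` while the input agrees: from s0 take `p` to s1, and so on. Any deviation drops to the rejecting sink s5. Once s4 is reached the prefix is confirmed and every continuation is accepted.
6 states suffice.
        p   q  
>  s0   s1  s5 
   s1   s5  s2 
   s2   s5  s3 
   s3   s5  s4 
 * s4   s4  s4 
   s5   s5  s5 
(> = start, * = accepting)

start=s0 accept=s4 s0-p->s1 s0-q->s5 s1-p->s5 s1-q->s2 s2-p->s5 s2-q->s3 s3-p->s5 s3-q->s4 s4-p->s4 s4-q->s4 s5-p->s5 s5-q->s5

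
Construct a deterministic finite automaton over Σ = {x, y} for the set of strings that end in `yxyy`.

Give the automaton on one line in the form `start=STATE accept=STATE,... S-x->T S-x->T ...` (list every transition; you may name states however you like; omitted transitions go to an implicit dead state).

Remember how much of `yxyy` the current input suffix matches. State A means no match yet; B means the last symbol is `y`; C means the last 2 symbols are `yx`; D means the last 3 symbols are `yxy`; E means the last 4 symbols are `yxyy`. Only E accepts. On a mismatch, fall back to the longest proper suffix that is still a prefix of `yxyy`.
       x  y 
>  A   A  B 
   B   C  B 
   C   A  D 
   D   C  E 
 * E   C  B 
(> = start, * = accepting)

start=A accept=E A-x->A A-y->B B-x->C B-y->B C-x->A C-y->D D-x->C D-y->E E-x->C E-y->B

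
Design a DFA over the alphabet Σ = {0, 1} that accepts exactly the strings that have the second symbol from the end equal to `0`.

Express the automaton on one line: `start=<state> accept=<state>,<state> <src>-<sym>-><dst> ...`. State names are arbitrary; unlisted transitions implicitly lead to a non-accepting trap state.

Because acceptance depends on a position counted from the end, the machine has to buffer the most recent 2 symbols. Make each state the string of the last up-to-2 symbols read; on input `x` shift the window left and append `x`. Accept when the buffered window has length 2 and begins with `0`.
A 7-state machine:
        0   1  
>  S0   S1  S2 
   S1   S3  S4 
   S2   S5  S6 
 * S3   S3  S4 
 * S4   S5  S6 
   S5   S3  S4 
   S6   S5  S6 
(> = start, * = accepting)

start=S0 accept=S3,S4 S0-0->S1 S0-1->S2 S1-0->S3 S1-1->S4 S2-0->S5 S2-1->S6 S3-0->S3 S3-1->S4 S4-0->S5 S4-1->S6 S5-0->S3 S5-1->S4 S6-0->S5 S6-1->S6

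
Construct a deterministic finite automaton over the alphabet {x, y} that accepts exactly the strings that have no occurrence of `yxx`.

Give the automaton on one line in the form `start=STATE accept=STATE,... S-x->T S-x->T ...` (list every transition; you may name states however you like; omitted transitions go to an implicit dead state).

This is the complement of 'contains `yxx`'. Use the same substring-matching states — q0 through q3 holding how much of `yxx` has just been matched — but flip the accepting set: everything except the trap q3 accepts.
4 states suffice.
        x   y  
>* q0   q0  q1 
 * q1   q2  q1 
 * q2   q3  q1 
   q3   q3  q3 
(> = start, * = accepting)

start=q0 accept=q0,q1,q2 q0-x->q0 q0-y->q1 q1-x->q2 q1-y->q1 q2-x->q3 q2-y->q1 q3-x->q3 q3-y->q3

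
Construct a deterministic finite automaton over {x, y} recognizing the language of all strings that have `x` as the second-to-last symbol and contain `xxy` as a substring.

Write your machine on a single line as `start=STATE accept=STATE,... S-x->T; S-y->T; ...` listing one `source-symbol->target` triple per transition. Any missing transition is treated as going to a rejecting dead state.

Build one automaton per condition and run them in lockstep. One (7 states) tracks the last 2 symbols read; the other (4 states) tracks whether and how much of `xxy` has been seen. Each combined state is a pair, one component from each; accept when both components accept. Minimizing collapses redundant product states.
With 7 states:
       x  y 
>  A   B  A 
   B   C  A 
   C   C  D 
 * D   E  F 
   E   G  D 
   F   E  F 
 * G   G  D 
(> = start, * = accepting)

start=A; accept=D,G; A-x->B; A-y->A; B-x->C; B-y->A; C-x->C; C-y->D; D-x->E; D-y->F; E-x->G; E-y->D; F-x->E; F-y->F; G-x->G; G-y->D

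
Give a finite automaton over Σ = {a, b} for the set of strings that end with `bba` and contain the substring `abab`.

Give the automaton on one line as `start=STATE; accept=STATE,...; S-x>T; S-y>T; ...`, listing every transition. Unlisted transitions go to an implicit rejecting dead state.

start=q0; accept=q7; q0-a>q1; q0-b>q0; q1-a>q1; q1-b>q2; q2-a>q3; q2-b>q0; q3-a>q1; q3-b>q4; q4-a>q5; q4-b>q6; q5-a>q5; q5-b>q4; q6-a>q7; q6-b>q6; q7-a>q5; q7-b>q4

Handle the two conditions separately and then intersect. The first has 4 states tracking how much of the suffix `bba` has currently been matched; the second has 5 states tracking whether and how much of `abab` has been seen. A product state is a pair (one from each), accepting exactly when both do. Equivalent product states are then merged.
        a   b  
>  q0   q1  q0 
   q1   q1  q2 
   q2   q3  q0 
   q3   q1  q4 
   q4   q5  q6 
   q5   q5  q4 
   q6   q7  q6 
 * q7   q5  q4 
(> = start, * = accepting)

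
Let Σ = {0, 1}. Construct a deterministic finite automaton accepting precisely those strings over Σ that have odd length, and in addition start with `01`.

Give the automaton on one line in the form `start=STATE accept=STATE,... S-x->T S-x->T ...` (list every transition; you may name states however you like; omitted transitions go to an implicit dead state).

start=s0 accept=s5 s0-0->s1 s0-1->s2 s1-0->s3 s1-1->s4 s2-0->s3 s2-1->s3 s3-0->s2 s3-1->s2 s4-0->s5 s4-1->s5 s5-0->s4 s5-1->s4

Build one automaton per condition and run them in lockstep. One (2 states) tracks the input length modulo 2; the other (4 states) tracks whether the input so far still matches the prefix `01`. Each combined state is a pair, one component from each; accept when both components accept.
        0   1  
>  s0   s1  s2 
   s1   s3  s4 
   s2   s3  s3 
   s3   s2  s2 
   s4   s5  s5 
 * s5   s4  s4 
(> = start, * = accepting)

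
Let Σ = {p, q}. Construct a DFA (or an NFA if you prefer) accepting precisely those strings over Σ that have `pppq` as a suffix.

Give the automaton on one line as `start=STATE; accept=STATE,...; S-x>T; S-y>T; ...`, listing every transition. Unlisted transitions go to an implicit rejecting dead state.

start=s0; accept=s4; s0-p>s1; s0-q>s0; s1-p>s2; s1-q>s0; s2-p>s3; s2-q>s0; s3-p>s3; s3-q>s4; s4-p>s1; s4-q>s0

Remember how much of `pppq` the current input suffix matches. State s0 means no match yet; s1 means the last symbol is `p`; s2 means the last 2 symbols are `pp`; s3 means the last 3 symbols are `ppp`; s4 means the last 4 symbols are `pppq`. Only s4 accepts. On a mismatch, fall back to the longest proper suffix that is still a prefix of `pppq`.
        p   q  
>  s0   s1  s0 
   s1   s2  s0 
   s2   s3  s0 
   s3   s3  s4 
 * s4   s1  s0 
(> = start, * = accepting)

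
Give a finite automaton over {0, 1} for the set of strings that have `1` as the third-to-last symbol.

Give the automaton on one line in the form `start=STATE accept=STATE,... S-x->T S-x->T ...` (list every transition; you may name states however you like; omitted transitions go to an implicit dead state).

start=q0 accept=q11,q12,q13,q14 q0-0->q1 q0-1->q2 q1-0->q3 q1-1->q4 q2-0->q5 q2-1->q6 q3-0->q7 q3-1->q8 q4-0->q9 q4-1->q10 q5-0->q11 q5-1->q12 q6-0->q13 q6-1->q14 q7-0->q7 q7-1->q8 q8-0->q9 q8-1->q10 q9-0->q11 q9-1->q12 q10-0->q13 q10-1->q14 q11-0->q7 q11-1->q8 q12-0->q9 q12-1->q10 q13-0->q11 q13-1->q12 q14-0->q13 q14-1->q14

Because acceptance depends on a position counted from the end, the machine has to buffer the most recent 3 symbols. Make each state the string of the last up-to-3 symbols read; on input `x` shift the window left and append `x`. Accept when the buffered window has length 3 and begins with `1`.
          0    1  
>  q0     q1   q2 
   q1     q3   q4 
   q2     q5   q6 
   q3     q7   q8 
   q4     q9  q10 
   q5    q11  q12 
   q6    q13  q14 
   q7     q7   q8 
   q8     q9  q10 
   q9    q11  q12 
   q10   q13  q14 
 * q11    q7   q8 
 * q12    q9  q10 
 * q13   q11  q12 
 * q14   q13  q14 
(> = start, * = accepting)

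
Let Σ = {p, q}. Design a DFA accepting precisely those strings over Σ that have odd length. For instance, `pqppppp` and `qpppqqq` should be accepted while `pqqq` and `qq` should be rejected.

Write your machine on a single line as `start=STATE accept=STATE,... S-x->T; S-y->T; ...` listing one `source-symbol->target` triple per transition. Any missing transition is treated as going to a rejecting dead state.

start=A; accept=B; A-p->B; A-q->B; B-p->A; B-q->A

Only the length mod 2 matters, so use a 2-cycle: from any state, every input symbol moves to the next state, wrapping B back to A. Mark B accepting.
2 states suffice.
       p  q 
>  A   B  B 
 * B   A  A 
(> = start, * = accepting)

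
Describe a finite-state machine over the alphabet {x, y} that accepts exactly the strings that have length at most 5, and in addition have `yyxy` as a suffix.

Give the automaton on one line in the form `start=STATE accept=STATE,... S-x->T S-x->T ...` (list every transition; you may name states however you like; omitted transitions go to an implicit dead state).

start=q0 accept=q8 q0-x->q1 q0-y->q2 q1-x->q3 q1-y->q4 q2-x->q3 q2-y->q5 q3-x->q3 q3-y->q3 q4-x->q3 q4-y->q6 q5-x->q7 q5-y->q6 q6-x->q7 q6-y->q3 q7-x->q3 q7-y->q8 q8-x->q3 q8-y->q3

Handle the two conditions separately and then intersect. One (7 states) tracks the input length, saturating at 6; the other (5 states) tracks how much of the suffix `yyxy` has currently been matched. Each combined state is a pair, one component from each; accept when both components accept. Minimizing collapses redundant product states.
With 9 states:
        x   y  
>  q0   q1  q2 
   q1   q3  q4 
   q2   q3  q5 
   q3   q3  q3 
   q4   q3  q6 
   q5   q7  q6 
   q6   q7  q3 
   q7   q3  q8 
 * q8   q3  q3 
(> = start, * = accepting)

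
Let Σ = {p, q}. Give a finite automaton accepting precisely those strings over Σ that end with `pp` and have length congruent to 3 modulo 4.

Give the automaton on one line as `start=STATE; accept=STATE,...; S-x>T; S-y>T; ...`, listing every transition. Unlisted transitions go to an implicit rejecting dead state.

start=A; accept=E; A-p>B; A-q>B; B-p>C; B-q>D; C-p>E; C-q>F; D-p>F; D-q>F; E-p>A; E-q>A; F-p>A; F-q>A

Run two small machines in parallel and take their product. One (3 states) tracks how much of the suffix `pp` has currently been matched; the other (4 states) tracks the input length modulo 4. Each combined state is a pair, one component from each; accept when both components accept. Minimizing collapses redundant product states.
A 6-state machine:
       p  q 
>  A   B  B 
   B   C  D 
   C   E  F 
   D   F  F 
 * E   A  A 
   F   A  A 
(> = start, * = accepting)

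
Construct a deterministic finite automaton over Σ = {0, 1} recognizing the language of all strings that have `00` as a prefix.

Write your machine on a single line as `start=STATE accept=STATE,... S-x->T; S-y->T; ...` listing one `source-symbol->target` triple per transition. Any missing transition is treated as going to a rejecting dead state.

Walk along `00` while the input agrees: from S0 take `0` to S1, and so on. Any deviation drops to the rejecting sink S3. Once S2 is reached the prefix is confirmed and every continuation is accepted.
A 4-state machine:
        0   1  
>  S0   S1  S3 
   S1   S2  S3 
 * S2   S2  S2 
   S3   S3  S3 
(> = start, * = accepting)

start=S0; accept=S2; S0-0->S1; S0-1->S3; S1-0->S2; S1-1->S3; S2-0->S2; S2-1->S2; S3-0->S3; S3-1->S3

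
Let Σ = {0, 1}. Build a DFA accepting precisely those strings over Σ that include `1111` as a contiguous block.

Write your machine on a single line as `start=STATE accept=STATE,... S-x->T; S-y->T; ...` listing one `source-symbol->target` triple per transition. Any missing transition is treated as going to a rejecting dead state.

Track how much of `1111` has been matched so far: state q0 is no progress, q4 is the absorbing accept state reached once `1111` has occurred. Intermediate states record partial matches; on a mismatch, fall back to the longest reusable overlap.
With 5 states:
        0   1  
>  q0   q0  q1 
   q1   q0  q2 
   q2   q0  q3 
   q3   q0  q4 
 * q4   q4  q4 
(> = start, * = accepting)

start=q0; accept=q4; q0-0->q0; q0-1->q1; q1-0->q0; q1-1->q2; q2-0->q0; q2-1->q3; q3-0->q0; q3-1->q4; q4-0->q4; q4-1->q4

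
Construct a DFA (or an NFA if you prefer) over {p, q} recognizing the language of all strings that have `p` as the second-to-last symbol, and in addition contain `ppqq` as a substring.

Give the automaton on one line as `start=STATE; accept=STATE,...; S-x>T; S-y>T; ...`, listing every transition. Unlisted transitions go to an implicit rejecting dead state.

Build one automaton per condition and run them in lockstep. One (7 states) tracks the last 2 symbols read; the other (5 states) tracks whether and how much of `ppqq` has been seen. Each combined state is a pair, one component from each; accept when both components accept. Minimizing collapses redundant product states.
With 8 states:
        p   q  
>  s0   s1  s0 
   s1   s2  s0 
   s2   s2  s3 
   s3   s1  s4 
   s4   s5  s4 
   s5   s6  s7 
 * s6   s6  s7 
 * s7   s5  s4 
(> = start, * = accepting)

start=s0; accept=s6,s7; s0-p>s1; s0-q>s0; s1-p>s2; s1-q>s0; s2-p>s2; s2-q>s3; s3-p>s1; s3-q>s4; s4-p>s5; s4-q>s4; s5-p>s6; s5-q>s7; s6-p>s6; s6-q>s7; s7-p>s5; s7-q>s4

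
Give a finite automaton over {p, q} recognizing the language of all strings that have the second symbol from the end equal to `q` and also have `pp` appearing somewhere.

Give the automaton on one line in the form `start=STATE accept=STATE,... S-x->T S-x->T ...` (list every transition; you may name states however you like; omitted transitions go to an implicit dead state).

Run two small machines in parallel and take their product. One (7 states) tracks the last 2 symbols read; the other (3 states) tracks whether and how much of `pp` has been seen. Each combined state is a pair, one component from each; accept when both components accept.
A 10-state machine:
       p  q 
>  A   B  C 
   B   D  E 
   C   F  G 
   D   D  H 
   E   F  G 
   F   D  E 
   G   F  G 
   H   I  J 
 * I   D  H 
 * J   I  J 
(> = start, * = accepting)

start=A accept=I,J A-p->B A-q->C B-p->D B-q->E C-p->F C-q->G D-p->D D-q->H E-p->F E-q->G F-p->D F-q->E G-p->F G-q->G H-p->I H-q->J I-p->D I-q->H J-p->I J-q->J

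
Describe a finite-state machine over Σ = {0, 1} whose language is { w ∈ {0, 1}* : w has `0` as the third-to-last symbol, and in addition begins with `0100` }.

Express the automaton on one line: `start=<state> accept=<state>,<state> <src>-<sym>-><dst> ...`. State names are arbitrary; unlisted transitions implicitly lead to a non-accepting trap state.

Handle the two conditions separately and then intersect. The first has 15 states tracking the last 3 symbols read; the second has 6 states tracking whether the input so far still matches the prefix `0100`. A product state is a pair (one from each), accepting exactly when both do.
With 24 states:
          0    1  
>  q0     q1   q2 
   q1     q3   q4 
   q2     q5   q6 
   q3     q7   q8 
   q4     q9  q10 
   q5    q11  q12 
   q6    q13  q14 
   q7     q7   q8 
   q8    q15  q10 
   q9    q16  q12 
   q10   q13  q14 
   q11    q7   q8 
   q12   q15  q10 
   q13   q11  q12 
   q14   q13  q14 
   q15   q11  q12 
   q16   q17  q18 
 * q17   q17  q18 
 * q18   q19  q20 
 * q19   q16  q21 
 * q20   q22  q23 
   q21   q19  q20 
   q22   q16  q21 
   q23   q22  q23 
(> = start, * = accepting)

start=q0 accept=q17,q18,q19,q20 q0-0->q1 q0-1->q2 q1-0->q3 q1-1->q4 q2-0->q5 q2-1->q6 q3-0->q7 q3-1->q8 q4-0->q9 q4-1->q10 q5-0->q11 q5-1->q12 q6-0->q13 q6-1->q14 q7-0->q7 q7-1->q8 q8-0->q15 q8-1->q10 q9-0->q16 q9-1->q12 q10-0->q13 q10-1->q14 q11-0->q7 q11-1->q8 q12-0->q15 q12-1->q10 q13-0->q11 q13-1->q12 q14-0->q13 q14-1->q14 q15-0->q11 q15-1->q12 q16-0->q17 q16-1->q18 q17-0->q17 q17-1->q18 q18-0->q19 q18-1->q20 q19-0->q16 q19-1->q21 q20-0->q22 q20-1->q23 q21-0->q19 q21-1->q20 q22-0->q16 q22-1->q21 q23-0->q22 q23-1->q23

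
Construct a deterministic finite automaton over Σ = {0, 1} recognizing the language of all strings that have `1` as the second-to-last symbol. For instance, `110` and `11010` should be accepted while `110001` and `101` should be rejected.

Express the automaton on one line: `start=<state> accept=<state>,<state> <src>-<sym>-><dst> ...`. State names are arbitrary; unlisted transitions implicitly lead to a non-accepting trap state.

A DFA must remember the last 2 symbols (since which symbol is second-to-last isn't known until the input ends). Use one state per possible window of the last ≤2 symbols; accept from those whose window starts with `1`.
7 states suffice.
        0   1  
>  S0   S1  S2 
   S1   S3  S4 
   S2   S5  S6 
   S3   S3  S4 
   S4   S5  S6 
 * S5   S3  S4 
 * S6   S5  S6 
(> = start, * = accepting)

start=S0 accept=S5,S6 S0-0->S1 S0-1->S2 S1-0->S3 S1-1->S4 S2-0->S5 S2-1->S6 S3-0->S3 S3-1->S4 S4-0->S5 S4-1->S6 S5-0->S3 S5-1->S4 S6-0->S5 S6-1->S6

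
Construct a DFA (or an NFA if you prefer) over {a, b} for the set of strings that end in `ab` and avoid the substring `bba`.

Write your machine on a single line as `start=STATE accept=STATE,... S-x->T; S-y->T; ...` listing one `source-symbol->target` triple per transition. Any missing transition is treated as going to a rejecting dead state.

Run two small machines in parallel and take their product. The first has 3 states tracking how much of the suffix `ab` has currently been matched; the second has 4 states tracking partial matches of the forbidden pattern `bba`. A product state is a pair (one from each), accepting exactly when both do. Equivalent product states are then merged.
5 states suffice.
        a   b  
>  S0   S1  S2 
   S1   S1  S3 
   S2   S1  S4 
 * S3   S1  S4 
   S4   S4  S4 
(> = start, * = accepting)

start=S0; accept=S3; S0-a->S1; S0-b->S2; S1-a->S1; S1-b->S3; S2-a->S1; S2-b->S4; S3-a->S1; S3-b->S4; S4-a->S4; S4-b->S4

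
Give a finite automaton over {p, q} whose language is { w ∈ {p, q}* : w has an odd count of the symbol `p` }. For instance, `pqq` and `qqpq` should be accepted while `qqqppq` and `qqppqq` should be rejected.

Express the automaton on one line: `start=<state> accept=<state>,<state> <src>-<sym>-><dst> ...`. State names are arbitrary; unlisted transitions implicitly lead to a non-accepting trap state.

start=s0 accept=s1 s0-p->s1 s0-q->s0 s1-p->s0 s1-q->s1

Keep the running count of `p`s modulo 2: each `p` advances along the cycle s0 → s1 → s0 while other symbols loop. Accept at s1.
        p   q  
>  s0   s1  s0 
 * s1   s0  s1 
(> = start, * = accepting)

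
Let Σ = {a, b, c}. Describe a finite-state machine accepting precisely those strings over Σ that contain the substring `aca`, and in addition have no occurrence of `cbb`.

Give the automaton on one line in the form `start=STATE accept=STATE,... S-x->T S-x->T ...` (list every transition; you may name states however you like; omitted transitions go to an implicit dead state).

start=s0 accept=s5,s7,s8 s0-a->s1 s0-b->s0 s0-c->s2 s1-a->s1 s1-b->s0 s1-c->s3 s2-a->s1 s2-b->s4 s2-c->s2 s3-a->s5 s3-b->s4 s3-c->s2 s4-a->s1 s4-b->s6 s4-c->s2 s5-a->s5 s5-b->s5 s5-c->s7 s6-a->s6 s6-b->s6 s6-c->s6 s7-a->s5 s7-b->s8 s7-c->s7 s8-a->s5 s8-b->s6 s8-c->s7

Handle the two conditions separately and then intersect. The first has 4 states tracking whether and how much of `aca` has been seen; the second has 4 states tracking partial matches of the forbidden pattern `cbb`. A product state is a pair (one from each), accepting exactly when both do. Equivalent product states are then merged.
A 9-state machine:
        a   b   c  
>  s0   s1  s0  s2 
   s1   s1  s0  s3 
   s2   s1  s4  s2 
   s3   s5  s4  s2 
   s4   s1  s6  s2 
 * s5   s5  s5  s7 
   s6   s6  s6  s6 
 * s7   s5  s8  s7 
 * s8   s5  s6  s7 
(> = start, * = accepting)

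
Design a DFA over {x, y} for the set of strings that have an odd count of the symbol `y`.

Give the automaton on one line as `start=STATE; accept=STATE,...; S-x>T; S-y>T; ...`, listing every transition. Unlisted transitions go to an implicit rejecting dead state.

start=A; accept=B; A-x>A; A-y>B; B-x>B; B-y>A

The only thing that matters is how many `y`s have appeared, reduced mod 2. Use one state per residue: A for 0, …, B for 1. Reading `y` moves to the next residue; anything else stays put. B is accepting.
       x  y 
>  A   A  B 
 * B   B  A 
(> = start, * = accepting)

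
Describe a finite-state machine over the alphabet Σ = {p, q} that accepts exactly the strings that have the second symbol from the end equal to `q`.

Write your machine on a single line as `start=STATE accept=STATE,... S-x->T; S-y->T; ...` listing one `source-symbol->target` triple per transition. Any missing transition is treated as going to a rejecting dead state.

start=s0; accept=s5,s6; s0-p->s1; s0-q->s2; s1-p->s3; s1-q->s4; s2-p->s5; s2-q->s6; s3-p->s3; s3-q->s4; s4-p->s5; s4-q->s6; s5-p->s3; s5-q->s4; s6-p->s5; s6-q->s6

A DFA must remember the last 2 symbols (since which symbol is second-to-last isn't known until the input ends). Use one state per possible window of the last ≤2 symbols; accept from those whose window starts with `q`.
7 states suffice.
        p   q  
>  s0   s1  s2 
   s1   s3  s4 
   s2   s5  s6 
   s3   s3  s4 
   s4   s5  s6 
 * s5   s3  s4 
 * s6   s5  s6 
(> = start, * = accepting)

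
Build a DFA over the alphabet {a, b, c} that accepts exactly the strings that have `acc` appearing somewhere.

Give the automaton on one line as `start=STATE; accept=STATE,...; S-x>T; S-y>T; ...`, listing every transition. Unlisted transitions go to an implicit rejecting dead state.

Track how much of `acc` has been matched so far: state q0 is no progress, q3 is the absorbing accept state reached once `acc` has occurred. Intermediate states record partial matches; on a mismatch, fall back to the longest reusable overlap.
4 states suffice.
        a   b   c  
>  q0   q1  q0  q0 
   q1   q1  q0  q2 
   q2   q1  q0  q3 
 * q3   q3  q3  q3 
(> = start, * = accepting)

start=q0; accept=q3; q0-a>q1; q0-b>q0; q0-c>q0; q1-a>q1; q1-b>q0; q1-c>q2; q2-a>q1; q2-b>q0; q2-c>q3; q3-a>q3; q3-b>q3; q3-c>q3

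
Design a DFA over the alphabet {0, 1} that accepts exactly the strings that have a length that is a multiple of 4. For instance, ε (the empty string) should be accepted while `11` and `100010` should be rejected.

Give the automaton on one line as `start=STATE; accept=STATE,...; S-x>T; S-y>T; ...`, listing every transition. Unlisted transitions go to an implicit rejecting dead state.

start=q0; accept=q0; q0-0>q1; q0-1>q1; q1-0>q2; q1-1>q2; q2-0>q3; q2-1>q3; q3-0>q0; q3-1>q0

Count input length modulo 4: every symbol advances one step around the cycle q0 → q1 → q2 → q3 → q0. Accept at q0.
With 4 states:
        0   1  
>* q0   q1  q1 
   q1   q2  q2 
   q2   q3  q3 
   q3   q0  q0 
(> = start, * = accepting)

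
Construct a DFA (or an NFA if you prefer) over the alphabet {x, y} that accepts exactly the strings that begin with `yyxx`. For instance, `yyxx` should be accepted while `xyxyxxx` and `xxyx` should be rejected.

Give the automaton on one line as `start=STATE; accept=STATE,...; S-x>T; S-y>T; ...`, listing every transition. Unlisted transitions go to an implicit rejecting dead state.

Walk along `yyxx` while the input agrees: from q0 take `y` to q1, and so on. Any deviation drops to the rejecting sink q5. Once q4 is reached the prefix is confirmed and every continuation is accepted.
        x   y  
>  q0   q5  q1 
   q1   q5  q2 
   q2   q3  q5 
   q3   q4  q5 
 * q4   q4  q4 
   q5   q5  q5 
(> = start, * = accepting)

start=q0; accept=q4; q0-x>q5; q0-y>q1; q1-x>q5; q1-y>q2; q2-x>q3; q2-y>q5; q3-x>q4; q3-y>q5; q4-x>q4; q4-y>q4; q5-x>q5; q5-y>q5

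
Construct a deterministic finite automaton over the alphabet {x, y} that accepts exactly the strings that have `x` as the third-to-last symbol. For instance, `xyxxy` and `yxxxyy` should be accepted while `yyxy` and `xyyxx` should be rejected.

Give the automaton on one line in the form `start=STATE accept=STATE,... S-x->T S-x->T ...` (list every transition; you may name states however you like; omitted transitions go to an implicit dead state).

start=s0 accept=s7,s8,s9,s10 s0-x->s1 s0-y->s2 s1-x->s3 s1-y->s4 s2-x->s5 s2-y->s6 s3-x->s7 s3-y->s8 s4-x->s9 s4-y->s10 s5-x->s11 s5-y->s12 s6-x->s13 s6-y->s14 s7-x->s7 s7-y->s8 s8-x->s9 s8-y->s10 s9-x->s11 s9-y->s12 s10-x->s13 s10-y->s14 s11-x->s7 s11-y->s8 s12-x->s9 s12-y->s10 s13-x->s11 s13-y->s12 s14-x->s13 s14-y->s14

Because acceptance depends on a position counted from the end, the machine has to buffer the most recent 3 symbols. Make each state the string of the last up-to-3 symbols read; on input `x` shift the window left and append `x`. Accept when the buffered window has length 3 and begins with `x`.
15 states suffice.
          x    y  
>  s0     s1   s2 
   s1     s3   s4 
   s2     s5   s6 
   s3     s7   s8 
   s4     s9  s10 
   s5    s11  s12 
   s6    s13  s14 
 * s7     s7   s8 
 * s8     s9  s10 
 * s9    s11  s12 
 * s10   s13  s14 
   s11    s7   s8 
   s12    s9  s10 
   s13   s11  s12 
   s14   s13  s14 
(> = start, * = accepting)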